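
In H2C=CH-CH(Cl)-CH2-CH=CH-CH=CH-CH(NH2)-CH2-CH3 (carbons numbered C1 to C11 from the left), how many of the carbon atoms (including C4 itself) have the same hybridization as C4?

5

C4 is sp3 (only σ bonds).
C1: sp2
C2: sp2
C3: sp3 ✓
C4: sp3 ✓
C5: sp2
C6: sp2
C7: sp2
C8: sp2
C9: sp3 ✓
C10: sp3 ✓
C11: sp3 ✓
5 carbons are sp3.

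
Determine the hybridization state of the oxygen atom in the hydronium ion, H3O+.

sp3

Three σ bonds + one lone pair = steric number 4 → sp3.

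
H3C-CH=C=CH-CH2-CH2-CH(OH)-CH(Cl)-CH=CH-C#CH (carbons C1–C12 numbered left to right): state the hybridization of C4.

C4: 3 σ bonds, plus one π bond — 3 electron domains, sp2.

sp^2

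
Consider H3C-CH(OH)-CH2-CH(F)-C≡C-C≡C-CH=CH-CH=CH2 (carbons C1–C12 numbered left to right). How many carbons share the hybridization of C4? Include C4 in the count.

4

C4 is sp3 (only σ bonds).
C1: sp3 ✓
C2: sp3 ✓
C3: sp3 ✓
C4: sp3 ✓
C5: sp
C6: sp
C7: sp
C8: sp
C9: sp2
C10: sp2
C11: sp2
C12: sp2
4 carbons are sp3.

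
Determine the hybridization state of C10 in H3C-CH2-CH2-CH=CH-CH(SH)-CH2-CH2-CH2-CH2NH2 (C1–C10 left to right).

C10 has 4 σ bonds: steric number 4 → sp3.

sp^3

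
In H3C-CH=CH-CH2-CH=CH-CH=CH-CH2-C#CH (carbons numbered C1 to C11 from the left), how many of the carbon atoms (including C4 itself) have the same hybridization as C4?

3

C4 is sp3 (only σ bonds).
C1: sp3 ✓
C2: sp2
C3: sp2
C4: sp3 ✓
C5: sp2
C6: sp2
C7: sp2
C8: sp2
C9: sp3 ✓
C10: sp
C11: sp
3 carbons are sp3.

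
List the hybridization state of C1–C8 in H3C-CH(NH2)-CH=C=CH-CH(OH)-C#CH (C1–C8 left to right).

C1 has 4 σ bonds: steric number 4 → sp3.
C2 is sp3: 4 σ bonds, 4 electron-density regions.
C3: 3 σ bonds, plus one π bond; 3 regions of electron density → sp2.
C4 carries 2 σ bonds, plus two π bonds, giving a steric number of 2, so it is sp.
C5 has 3 σ bonds, plus one π bond: steric number 3 → sp2.
C6: 4 σ bonds — 4 electron domains, sp3.
C7 — 2 σ bonds, plus two π bonds. Steric number 2, so sp.
C8 is sp: 2 σ bonds, plus two π bonds, 2 electron-density regions.

C1 sp3, C2 sp3, C3 sp2, C4 sp, C5 sp2, C6 sp3, C7 sp, C8 sp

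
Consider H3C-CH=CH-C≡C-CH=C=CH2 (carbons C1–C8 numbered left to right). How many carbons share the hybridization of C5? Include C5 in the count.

3

C5 is sp (two π bonds).
C1: sp3
C2: sp2
C3: sp2
C4: sp ✓
C5: sp ✓
C6: sp2
C7: sp ✓
C8: sp2
3 carbons are sp.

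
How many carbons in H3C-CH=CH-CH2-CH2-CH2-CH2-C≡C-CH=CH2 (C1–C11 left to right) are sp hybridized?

C1: sp3
C2: sp2
C3: sp2
C4: sp3
C5: sp3
C6: sp3
C7: sp3
C8: sp ✓
C9: sp ✓
C10: sp2
C11: sp2
C8, C9 → 2 sp carbons.

2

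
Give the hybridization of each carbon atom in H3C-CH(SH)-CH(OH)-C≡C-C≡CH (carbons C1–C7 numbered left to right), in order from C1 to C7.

C1 (4 σ bonds) has steric number 4: sp3.
C2 carries 4 σ bonds, giving a steric number of 4, so it is sp3.
C3 (4 σ bonds) has steric number 4: sp3.
C4 carries 2 σ bonds, plus two π bonds, giving a steric number of 2, so it is sp.
C5 carries 2 σ bonds, plus two π bonds, giving a steric number of 2, so it is sp.
C6 carries 2 σ bonds, plus two π bonds, giving a steric number of 2, so it is sp.
C7: 2 σ bonds, plus two π bonds — 2 electron domains, sp.

C1 sp3, C2 sp3, C3 sp3, C4 sp, C5 sp, C6 sp, C7 sp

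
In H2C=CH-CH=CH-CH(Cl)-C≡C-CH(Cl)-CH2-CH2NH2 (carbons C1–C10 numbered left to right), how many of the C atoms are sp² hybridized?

4

C1: sp2 ✓
C2: sp2 ✓
C3: sp2 ✓
C4: sp2 ✓
C5: sp3
C6: sp
C7: sp
C8: sp3
C9: sp3
C10: sp3
C1, C2, C3, C4 → 4 sp2 carbons.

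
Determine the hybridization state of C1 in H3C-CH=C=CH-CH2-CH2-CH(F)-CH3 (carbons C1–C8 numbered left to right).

C1 has 4 σ bonds: steric number 4 → sp3.

sp3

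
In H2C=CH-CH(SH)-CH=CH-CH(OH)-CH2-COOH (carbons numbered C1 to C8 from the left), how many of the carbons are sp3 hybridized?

C1: sp2
C2: sp2
C3: sp3 ✓
C4: sp2
C5: sp2
C6: sp3 ✓
C7: sp3 ✓
C8: sp2
C3, C6, C7 → 3 sp3 carbons.

3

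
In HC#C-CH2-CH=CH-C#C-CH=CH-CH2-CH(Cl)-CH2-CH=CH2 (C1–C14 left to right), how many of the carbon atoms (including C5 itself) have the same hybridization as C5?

6

C5 is sp2 (one π bond).
C1: sp
C2: sp
C3: sp3
C4: sp2 ✓
C5: sp2 ✓
C6: sp
C7: sp
C8: sp2 ✓
C9: sp2 ✓
C10: sp3
C11: sp3
C12: sp3
C13: sp2 ✓
C14: sp2 ✓
6 carbons are sp2.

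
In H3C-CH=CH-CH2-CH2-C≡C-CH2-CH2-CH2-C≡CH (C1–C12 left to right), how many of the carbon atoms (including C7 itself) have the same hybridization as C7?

C7 is sp (two π bonds).
C1: sp3
C2: sp2
C3: sp2
C4: sp3
C5: sp3
C6: sp ✓
C7: sp ✓
C8: sp3
C9: sp3
C10: sp3
C11: sp ✓
C12: sp ✓
4 carbons are sp.

4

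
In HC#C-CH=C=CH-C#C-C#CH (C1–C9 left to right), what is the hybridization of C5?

sp²

C5 — 3 σ bonds, plus one π bond. Steric number 3, so sp2.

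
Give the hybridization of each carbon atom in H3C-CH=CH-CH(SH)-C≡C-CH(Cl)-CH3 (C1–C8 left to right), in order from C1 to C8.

C1 sp3, C2 sp2, C3 sp2, C4 sp3, C5 sp, C6 sp, C7 sp3, C8 sp3

C1: 4 σ bonds — 4 electron domains, sp3.
C2 has 3 σ bonds, plus one π bond: steric number 3 → sp2.
C3: 3 σ bonds, plus one π bond — 3 electron domains, sp2.
C4 is sp3: 4 σ bonds, 4 electron-density regions.
C5: 2 σ bonds, plus two π bonds — 2 electron domains, sp.
C6 (2 σ bonds, plus two π bonds) has steric number 2: sp.
C7 (4 σ bonds) has steric number 4: sp3.
C8 (4 σ bonds) has steric number 4: sp3.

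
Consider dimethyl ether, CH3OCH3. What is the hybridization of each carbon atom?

Each carbon atom is sp3: 4 σ bonds, 4 electron-density regions.

sp3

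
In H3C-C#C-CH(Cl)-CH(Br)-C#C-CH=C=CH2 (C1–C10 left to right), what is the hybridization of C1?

C1 carries 4 σ bonds, giving a steric number of 4, so it is sp3.

sp^3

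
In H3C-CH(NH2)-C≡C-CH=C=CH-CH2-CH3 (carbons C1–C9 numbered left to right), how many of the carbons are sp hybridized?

3

C1: sp3
C2: sp3
C3: sp ✓
C4: sp ✓
C5: sp2
C6: sp ✓
C7: sp2
C8: sp3
C9: sp3
C3, C4, C6 → 3 sp carbons.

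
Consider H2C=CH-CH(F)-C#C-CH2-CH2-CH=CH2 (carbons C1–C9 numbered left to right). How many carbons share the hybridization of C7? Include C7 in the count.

3

C7 is sp3 (only σ bonds).
C1: sp2
C2: sp2
C3: sp3 ✓
C4: sp
C5: sp
C6: sp3 ✓
C7: sp3 ✓
C8: sp2
C9: sp2
3 carbons are sp3.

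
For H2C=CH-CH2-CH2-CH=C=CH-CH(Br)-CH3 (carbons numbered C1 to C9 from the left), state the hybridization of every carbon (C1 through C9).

C1: 3 σ bonds, plus one π bond — 3 electron domains, sp2.
C2 (3 σ bonds, plus one π bond) has steric number 3: sp2.
C3: 4 σ bonds; 4 regions of electron density → sp3.
C4 has 4 σ bonds: steric number 4 → sp3.
C5: 3 σ bonds, plus one π bond; 3 regions of electron density → sp2.
C6 (2 σ bonds, plus two π bonds) has steric number 2: sp.
C7 carries 3 σ bonds, plus one π bond, giving a steric number of 3, so it is sp2.
C8: 4 σ bonds; 4 regions of electron density → sp3.
C9 — 4 σ bonds. Steric number 4, so sp3.

C1 sp2, C2 sp2, C3 sp3, C4 sp3, C5 sp2, C6 sp, C7 sp2, C8 sp3, C9 sp3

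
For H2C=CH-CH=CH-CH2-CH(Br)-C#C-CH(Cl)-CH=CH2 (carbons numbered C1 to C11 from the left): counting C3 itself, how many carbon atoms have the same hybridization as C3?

6

C3 is sp2 (one π bond).
C1: sp2 ✓
C2: sp2 ✓
C3: sp2 ✓
C4: sp2 ✓
C5: sp3
C6: sp3
C7: sp
C8: sp
C9: sp3
C10: sp2 ✓
C11: sp2 ✓
6 carbons are sp2.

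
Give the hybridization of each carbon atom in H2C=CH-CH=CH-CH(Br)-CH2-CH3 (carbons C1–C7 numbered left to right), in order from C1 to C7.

C1 sp2, C2 sp2, C3 sp2, C4 sp2, C5 sp3, C6 sp3, C7 sp3

C1 carries 3 σ bonds, plus one π bond, giving a steric number of 3, so it is sp2.
C2 carries 3 σ bonds, plus one π bond, giving a steric number of 3, so it is sp2.
C3: 3 σ bonds, plus one π bond; 3 regions of electron density → sp2.
C4: 3 σ bonds, plus one π bond — 3 electron domains, sp2.
C5: 4 σ bonds; 4 regions of electron density → sp3.
C6: 4 σ bonds — 4 electron domains, sp3.
C7 has 4 σ bonds: steric number 4 → sp3.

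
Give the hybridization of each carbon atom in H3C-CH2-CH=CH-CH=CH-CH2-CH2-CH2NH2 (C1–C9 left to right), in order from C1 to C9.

C1 — 4 σ bonds. Steric number 4, so sp3.
C2 carries 4 σ bonds, giving a steric number of 4, so it is sp3.
C3 is sp2: 3 σ bonds, plus one π bond, 3 electron-density regions.
C4: 3 σ bonds, plus one π bond; 3 regions of electron density → sp2.
C5 is sp2: 3 σ bonds, plus one π bond, 3 electron-density regions.
C6 (3 σ bonds, plus one π bond) has steric number 3: sp2.
C7: 4 σ bonds; 4 regions of electron density → sp3.
C8 — 4 σ bonds. Steric number 4, so sp3.
C9 — 4 σ bonds. Steric number 4, so sp3.

C1 sp3, C2 sp3, C3 sp2, C4 sp2, C5 sp2, C6 sp2, C7 sp3, C8 sp3, C9 sp3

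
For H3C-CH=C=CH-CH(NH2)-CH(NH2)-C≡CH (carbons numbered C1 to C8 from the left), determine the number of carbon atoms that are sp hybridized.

C1: sp3
C2: sp2
C3: sp ✓
C4: sp2
C5: sp3
C6: sp3
C7: sp ✓
C8: sp ✓
C3, C7, C8 → 3 sp carbons.

3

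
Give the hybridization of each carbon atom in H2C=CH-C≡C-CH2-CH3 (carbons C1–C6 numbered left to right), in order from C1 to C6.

C1 sp2, C2 sp2, C3 sp, C4 sp, C5 sp3, C6 sp3

C1 carries 3 σ bonds, plus one π bond, giving a steric number of 3, so it is sp2.
C2: 3 σ bonds, plus one π bond — 3 electron domains, sp2.
C3 — 2 σ bonds, plus two π bonds. Steric number 2, so sp.
C4 — 2 σ bonds, plus two π bonds. Steric number 2, so sp.
C5: 4 σ bonds — 4 electron domains, sp3.
C6 has 4 σ bonds: steric number 4 → sp3.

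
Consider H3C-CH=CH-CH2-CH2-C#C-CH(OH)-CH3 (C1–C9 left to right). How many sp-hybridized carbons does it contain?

2

C1: sp3
C2: sp2
C3: sp2
C4: sp3
C5: sp3
C6: sp ✓
C7: sp ✓
C8: sp3
C9: sp3
C6, C7 → 2 sp carbons.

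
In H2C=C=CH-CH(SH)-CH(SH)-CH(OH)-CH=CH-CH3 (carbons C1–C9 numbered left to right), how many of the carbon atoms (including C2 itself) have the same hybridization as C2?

C2 is sp (two π bonds).
C1: sp2
C2: sp ✓
C3: sp2
C4: sp3
C5: sp3
C6: sp3
C7: sp2
C8: sp2
C9: sp3
1 carbon is sp.

1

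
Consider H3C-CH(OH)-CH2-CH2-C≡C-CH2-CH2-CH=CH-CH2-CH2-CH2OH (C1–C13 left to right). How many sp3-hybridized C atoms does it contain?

9

C1: sp3 ✓
C2: sp3 ✓
C3: sp3 ✓
C4: sp3 ✓
C5: sp
C6: sp
C7: sp3 ✓
C8: sp3 ✓
C9: sp2
C10: sp2
C11: sp3 ✓
C12: sp3 ✓
C13: sp3 ✓
C1, C2, C3, C4, C7, C8, C11, C12, C13 → 9 sp3 carbons.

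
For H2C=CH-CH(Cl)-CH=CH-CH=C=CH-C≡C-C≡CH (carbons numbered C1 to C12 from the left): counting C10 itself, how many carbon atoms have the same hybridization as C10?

5

C10 is sp (two π bonds).
C1: sp2
C2: sp2
C3: sp3
C4: sp2
C5: sp2
C6: sp2
C7: sp ✓
C8: sp2
C9: sp ✓
C10: sp ✓
C11: sp ✓
C12: sp ✓
5 carbons are sp.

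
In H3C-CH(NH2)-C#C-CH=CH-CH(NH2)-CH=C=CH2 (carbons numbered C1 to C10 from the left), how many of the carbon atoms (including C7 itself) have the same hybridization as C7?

3

C7 is sp3 (only σ bonds).
C1: sp3 ✓
C2: sp3 ✓
C3: sp
C4: sp
C5: sp2
C6: sp2
C7: sp3 ✓
C8: sp2
C9: sp
C10: sp2
3 carbons are sp3.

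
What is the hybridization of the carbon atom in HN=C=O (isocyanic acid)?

The carbon atom (2 σ bonds, plus two π bonds) has steric number 2: sp.

sp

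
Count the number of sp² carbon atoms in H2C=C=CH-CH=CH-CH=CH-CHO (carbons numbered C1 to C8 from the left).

7

C1: sp2 ✓
C2: sp
C3: sp2 ✓
C4: sp2 ✓
C5: sp2 ✓
C6: sp2 ✓
C7: sp2 ✓
C8: sp2 ✓
C1, C3, C4, C5, C6, C7, C8 → 7 sp2 carbons.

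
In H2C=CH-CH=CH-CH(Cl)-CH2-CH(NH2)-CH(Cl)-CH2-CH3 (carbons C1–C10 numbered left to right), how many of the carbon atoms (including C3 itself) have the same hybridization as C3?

4

C3 is sp2 (one π bond).
C1: sp2 ✓
C2: sp2 ✓
C3: sp2 ✓
C4: sp2 ✓
C5: sp3
C6: sp3
C7: sp3
C8: sp3
C9: sp3
C10: sp3
4 carbons are sp2.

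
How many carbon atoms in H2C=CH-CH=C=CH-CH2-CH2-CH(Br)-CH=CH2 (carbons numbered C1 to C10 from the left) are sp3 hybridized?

3

C1: sp2
C2: sp2
C3: sp2
C4: sp
C5: sp2
C6: sp3 ✓
C7: sp3 ✓
C8: sp3 ✓
C9: sp2
C10: sp2
C6, C7, C8 → 3 sp3 carbons.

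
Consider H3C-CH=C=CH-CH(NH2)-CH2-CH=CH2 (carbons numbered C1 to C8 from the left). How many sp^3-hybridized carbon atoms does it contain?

3

C1: sp3 ✓
C2: sp2
C3: sp
C4: sp2
C5: sp3 ✓
C6: sp3 ✓
C7: sp2
C8: sp2
C1, C5, C6 → 3 sp3 carbons.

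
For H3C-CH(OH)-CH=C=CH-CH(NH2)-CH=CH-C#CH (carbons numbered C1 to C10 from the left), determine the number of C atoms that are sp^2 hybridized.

C1: sp3
C2: sp3
C3: sp2 ✓
C4: sp
C5: sp2 ✓
C6: sp3
C7: sp2 ✓
C8: sp2 ✓
C9: sp
C10: sp
C3, C5, C7, C8 → 4 sp2 carbons.

4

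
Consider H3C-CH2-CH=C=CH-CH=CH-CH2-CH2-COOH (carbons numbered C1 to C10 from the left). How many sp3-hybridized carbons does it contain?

C1: sp3 ✓
C2: sp3 ✓
C3: sp2
C4: sp
C5: sp2
C6: sp2
C7: sp2
C8: sp3 ✓
C9: sp3 ✓
C10: sp2
C1, C2, C8, C9 → 4 sp3 carbons.

4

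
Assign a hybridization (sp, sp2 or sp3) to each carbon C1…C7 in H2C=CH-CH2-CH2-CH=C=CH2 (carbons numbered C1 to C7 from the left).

C1 sp2, C2 sp2, C3 sp3, C4 sp3, C5 sp2, C6 sp, C7 sp2

C1 has 3 σ bonds, plus one π bond: steric number 3 → sp2.
C2: 3 σ bonds, plus one π bond; 3 regions of electron density → sp2.
C3 is sp3: 4 σ bonds, 4 electron-density regions.
C4 carries 4 σ bonds, giving a steric number of 4, so it is sp3.
C5 carries 3 σ bonds, plus one π bond, giving a steric number of 3, so it is sp2.
C6: 2 σ bonds, plus two π bonds — 2 electron domains, sp.
C7 has 3 σ bonds, plus one π bond: steric number 3 → sp2.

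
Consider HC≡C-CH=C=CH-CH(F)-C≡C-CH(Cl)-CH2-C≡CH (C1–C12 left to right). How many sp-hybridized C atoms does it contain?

C1: sp ✓
C2: sp ✓
C3: sp2
C4: sp ✓
C5: sp2
C6: sp3
C7: sp ✓
C8: sp ✓
C9: sp3
C10: sp3
C11: sp ✓
C12: sp ✓
C1, C2, C4, C7, C8, C11, C12 → 7 sp carbons.

7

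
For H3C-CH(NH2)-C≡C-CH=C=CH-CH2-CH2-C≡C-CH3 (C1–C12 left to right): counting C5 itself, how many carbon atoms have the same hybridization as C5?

C5 is sp2 (one π bond).
C1: sp3
C2: sp3
C3: sp
C4: sp
C5: sp2 ✓
C6: sp
C7: sp2 ✓
C8: sp3
C9: sp3
C10: sp
C11: sp
C12: sp3
2 carbons are sp2.

2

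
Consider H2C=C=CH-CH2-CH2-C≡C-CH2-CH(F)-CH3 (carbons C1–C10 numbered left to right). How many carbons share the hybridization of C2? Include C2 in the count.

C2 is sp (two π bonds).
C1: sp2
C2: sp ✓
C3: sp2
C4: sp3
C5: sp3
C6: sp ✓
C7: sp ✓
C8: sp3
C9: sp3
C10: sp3
3 carbons are sp.

3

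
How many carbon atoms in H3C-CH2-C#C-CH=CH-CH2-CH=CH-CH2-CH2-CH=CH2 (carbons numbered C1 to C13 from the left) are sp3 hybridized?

5

C1: sp3 ✓
C2: sp3 ✓
C3: sp
C4: sp
C5: sp2
C6: sp2
C7: sp3 ✓
C8: sp2
C9: sp2
C10: sp3 ✓
C11: sp3 ✓
C12: sp2
C13: sp2
C1, C2, C7, C10, C11 → 5 sp3 carbons.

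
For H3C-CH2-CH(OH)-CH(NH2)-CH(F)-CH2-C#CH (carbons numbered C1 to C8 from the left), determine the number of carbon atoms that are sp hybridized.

2

C1: sp3
C2: sp3
C3: sp3
C4: sp3
C5: sp3
C6: sp3
C7: sp ✓
C8: sp ✓
C7, C8 → 2 sp carbons.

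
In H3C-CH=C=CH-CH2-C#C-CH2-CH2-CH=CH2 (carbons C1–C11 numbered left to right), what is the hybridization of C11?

C11 — 3 σ bonds, plus one π bond. Steric number 3, so sp2.

sp^2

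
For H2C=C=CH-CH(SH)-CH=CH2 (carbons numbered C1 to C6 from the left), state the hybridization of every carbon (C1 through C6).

C1 sp2, C2 sp, C3 sp2, C4 sp3, C5 sp2, C6 sp2

C1 — 3 σ bonds, plus one π bond. Steric number 3, so sp2.
C2 is sp: 2 σ bonds, plus two π bonds, 2 electron-density regions.
C3 (3 σ bonds, plus one π bond) has steric number 3: sp2.
C4: 4 σ bonds; 4 regions of electron density → sp3.
C5 (3 σ bonds, plus one π bond) has steric number 3: sp2.
C6 has 3 σ bonds, plus one π bond: steric number 3 → sp2.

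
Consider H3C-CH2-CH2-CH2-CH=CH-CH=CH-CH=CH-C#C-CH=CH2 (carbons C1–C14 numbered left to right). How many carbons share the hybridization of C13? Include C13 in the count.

8

C13 is sp2 (one π bond).
C1: sp3
C2: sp3
C3: sp3
C4: sp3
C5: sp2 ✓
C6: sp2 ✓
C7: sp2 ✓
C8: sp2 ✓
C9: sp2 ✓
C10: sp2 ✓
C11: sp
C12: sp
C13: sp2 ✓
C14: sp2 ✓
8 carbons are sp2.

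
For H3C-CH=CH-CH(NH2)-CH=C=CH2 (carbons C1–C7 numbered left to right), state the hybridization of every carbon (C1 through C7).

C1 sp3, C2 sp2, C3 sp2, C4 sp3, C5 sp2, C6 sp, C7 sp2

C1 carries 4 σ bonds, giving a steric number of 4, so it is sp3.
C2 — 3 σ bonds, plus one π bond. Steric number 3, so sp2.
C3 — 3 σ bonds, plus one π bond. Steric number 3, so sp2.
C4 is sp3: 4 σ bonds, 4 electron-density regions.
C5: 3 σ bonds, plus one π bond — 3 electron domains, sp2.
C6: 2 σ bonds, plus two π bonds; 2 regions of electron density → sp.
C7: 3 σ bonds, plus one π bond; 3 regions of electron density → sp2.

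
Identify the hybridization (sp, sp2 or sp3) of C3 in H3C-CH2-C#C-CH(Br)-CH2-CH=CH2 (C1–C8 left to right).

sp

C3 (2 σ bonds, plus two π bonds) has steric number 2: sp.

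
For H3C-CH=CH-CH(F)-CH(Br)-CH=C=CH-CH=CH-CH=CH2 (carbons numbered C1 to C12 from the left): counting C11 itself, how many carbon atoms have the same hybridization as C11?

C11 is sp2 (one π bond).
C1: sp3
C2: sp2 ✓
C3: sp2 ✓
C4: sp3
C5: sp3
C6: sp2 ✓
C7: sp
C8: sp2 ✓
C9: sp2 ✓
C10: sp2 ✓
C11: sp2 ✓
C12: sp2 ✓
8 carbons are sp2.

8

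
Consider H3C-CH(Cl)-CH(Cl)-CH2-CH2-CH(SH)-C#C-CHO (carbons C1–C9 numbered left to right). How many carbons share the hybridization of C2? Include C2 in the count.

6

C2 is sp3 (only σ bonds).
C1: sp3 ✓
C2: sp3 ✓
C3: sp3 ✓
C4: sp3 ✓
C5: sp3 ✓
C6: sp3 ✓
C7: sp
C8: sp
C9: sp2
6 carbons are sp3.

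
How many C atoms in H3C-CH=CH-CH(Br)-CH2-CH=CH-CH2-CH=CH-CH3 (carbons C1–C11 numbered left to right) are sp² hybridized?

C1: sp3
C2: sp2 ✓
C3: sp2 ✓
C4: sp3
C5: sp3
C6: sp2 ✓
C7: sp2 ✓
C8: sp3
C9: sp2 ✓
C10: sp2 ✓
C11: sp3
C2, C3, C6, C7, C9, C10 → 6 sp2 carbons.

6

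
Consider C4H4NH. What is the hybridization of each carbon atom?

sp^2

Each carbon atom carries 3 σ bonds, plus one π bond, giving a steric number of 3, so it is sp2.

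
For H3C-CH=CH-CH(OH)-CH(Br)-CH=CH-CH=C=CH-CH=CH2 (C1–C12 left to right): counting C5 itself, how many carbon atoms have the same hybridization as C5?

3

C5 is sp3 (only σ bonds).
C1: sp3 ✓
C2: sp2
C3: sp2
C4: sp3 ✓
C5: sp3 ✓
C6: sp2
C7: sp2
C8: sp2
C9: sp
C10: sp2
C11: sp2
C12: sp2
3 carbons are sp3.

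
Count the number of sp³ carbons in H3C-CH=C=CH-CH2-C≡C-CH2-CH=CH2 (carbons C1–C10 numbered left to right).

3

C1: sp3 ✓
C2: sp2
C3: sp
C4: sp2
C5: sp3 ✓
C6: sp
C7: sp
C8: sp3 ✓
C9: sp2
C10: sp2
C1, C5, C8 → 3 sp3 carbons.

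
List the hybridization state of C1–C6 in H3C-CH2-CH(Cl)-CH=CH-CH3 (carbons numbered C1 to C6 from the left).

C1 sp3, C2 sp3, C3 sp3, C4 sp2, C5 sp2, C6 sp3

C1 has 4 σ bonds: steric number 4 → sp3.
C2 has 4 σ bonds: steric number 4 → sp3.
C3 — 4 σ bonds. Steric number 4, so sp3.
C4: 3 σ bonds, plus one π bond — 3 electron domains, sp2.
C5 is sp2: 3 σ bonds, plus one π bond, 3 electron-density regions.
C6 carries 4 σ bonds, giving a steric number of 4, so it is sp3.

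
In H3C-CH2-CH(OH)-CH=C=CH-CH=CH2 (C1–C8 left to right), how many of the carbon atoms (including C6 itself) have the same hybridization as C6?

C6 is sp2 (one π bond).
C1: sp3
C2: sp3
C3: sp3
C4: sp2 ✓
C5: sp
C6: sp2 ✓
C7: sp2 ✓
C8: sp2 ✓
4 carbons are sp2.

4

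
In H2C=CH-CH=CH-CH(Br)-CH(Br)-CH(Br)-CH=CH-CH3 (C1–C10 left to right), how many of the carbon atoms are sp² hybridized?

C1: sp2 ✓
C2: sp2 ✓
C3: sp2 ✓
C4: sp2 ✓
C5: sp3
C6: sp3
C7: sp3
C8: sp2 ✓
C9: sp2 ✓
C10: sp3
C1, C2, C3, C4, C8, C9 → 6 sp2 carbons.

6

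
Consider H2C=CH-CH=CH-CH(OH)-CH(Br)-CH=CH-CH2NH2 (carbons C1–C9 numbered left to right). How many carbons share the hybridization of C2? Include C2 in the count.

C2 is sp2 (one π bond).
C1: sp2 ✓
C2: sp2 ✓
C3: sp2 ✓
C4: sp2 ✓
C5: sp3
C6: sp3
C7: sp2 ✓
C8: sp2 ✓
C9: sp3
6 carbons are sp2.

6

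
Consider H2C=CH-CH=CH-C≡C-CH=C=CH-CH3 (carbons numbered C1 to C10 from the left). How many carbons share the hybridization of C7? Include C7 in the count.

6

C7 is sp2 (one π bond).
C1: sp2 ✓
C2: sp2 ✓
C3: sp2 ✓
C4: sp2 ✓
C5: sp
C6: sp
C7: sp2 ✓
C8: sp
C9: sp2 ✓
C10: sp3
6 carbons are sp2.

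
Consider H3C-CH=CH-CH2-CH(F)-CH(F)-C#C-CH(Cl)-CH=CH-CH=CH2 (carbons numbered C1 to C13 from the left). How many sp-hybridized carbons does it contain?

C1: sp3
C2: sp2
C3: sp2
C4: sp3
C5: sp3
C6: sp3
C7: sp ✓
C8: sp ✓
C9: sp3
C10: sp2
C11: sp2
C12: sp2
C13: sp2
C7, C8 → 2 sp carbons.

2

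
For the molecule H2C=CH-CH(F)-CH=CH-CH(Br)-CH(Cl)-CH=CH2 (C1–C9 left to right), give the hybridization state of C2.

C2: 3 σ bonds, plus one π bond — 3 electron domains, sp2.

sp²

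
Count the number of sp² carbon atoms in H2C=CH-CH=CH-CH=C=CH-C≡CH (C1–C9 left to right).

C1: sp2 ✓
C2: sp2 ✓
C3: sp2 ✓
C4: sp2 ✓
C5: sp2 ✓
C6: sp
C7: sp2 ✓
C8: sp
C9: sp
C1, C2, C3, C4, C5, C7 → 6 sp2 carbons.

6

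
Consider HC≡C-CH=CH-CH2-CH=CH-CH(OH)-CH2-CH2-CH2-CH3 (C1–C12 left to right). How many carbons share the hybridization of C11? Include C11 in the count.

6

C11 is sp3 (only σ bonds).
C1: sp
C2: sp
C3: sp2
C4: sp2
C5: sp3 ✓
C6: sp2
C7: sp2
C8: sp3 ✓
C9: sp3 ✓
C10: sp3 ✓
C11: sp3 ✓
C12: sp3 ✓
6 carbons are sp3.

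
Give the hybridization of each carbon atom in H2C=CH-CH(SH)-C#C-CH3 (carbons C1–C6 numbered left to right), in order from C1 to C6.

C1 has 3 σ bonds, plus one π bond: steric number 3 → sp2.
C2: 3 σ bonds, plus one π bond — 3 electron domains, sp2.
C3 — 4 σ bonds. Steric number 4, so sp3.
C4 carries 2 σ bonds, plus two π bonds, giving a steric number of 2, so it is sp.
C5 — 2 σ bonds, plus two π bonds. Steric number 2, so sp.
C6: 4 σ bonds; 4 regions of electron density → sp3.

C1 sp2, C2 sp2, C3 sp3, C4 sp, C5 sp, C6 sp3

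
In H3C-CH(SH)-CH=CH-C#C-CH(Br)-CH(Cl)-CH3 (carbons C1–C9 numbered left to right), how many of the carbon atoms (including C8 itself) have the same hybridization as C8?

C8 is sp3 (only σ bonds).
C1: sp3 ✓
C2: sp3 ✓
C3: sp2
C4: sp2
C5: sp
C6: sp
C7: sp3 ✓
C8: sp3 ✓
C9: sp3 ✓
5 carbons are sp3.

5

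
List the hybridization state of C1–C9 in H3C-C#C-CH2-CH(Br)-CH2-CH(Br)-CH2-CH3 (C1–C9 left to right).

C1 (4 σ bonds) has steric number 4: sp3.
C2 is sp: 2 σ bonds, plus two π bonds, 2 electron-density regions.
C3 is sp: 2 σ bonds, plus two π bonds, 2 electron-density regions.
C4 — 4 σ bonds. Steric number 4, so sp3.
C5: 4 σ bonds — 4 electron domains, sp3.
C6 is sp3: 4 σ bonds, 4 electron-density regions.
C7 (4 σ bonds) has steric number 4: sp3.
C8 carries 4 σ bonds, giving a steric number of 4, so it is sp3.
C9 is sp3: 4 σ bonds, 4 electron-density regions.

C1 sp3, C2 sp, C3 sp, C4 sp3, C5 sp3, C6 sp3, C7 sp3, C8 sp3, C9 sp3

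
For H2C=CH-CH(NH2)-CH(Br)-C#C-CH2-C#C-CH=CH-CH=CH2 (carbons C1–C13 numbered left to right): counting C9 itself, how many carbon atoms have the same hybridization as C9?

C9 is sp (two π bonds).
C1: sp2
C2: sp2
C3: sp3
C4: sp3
C5: sp ✓
C6: sp ✓
C7: sp3
C8: sp ✓
C9: sp ✓
C10: sp2
C11: sp2
C12: sp2
C13: sp2
4 carbons are sp.

4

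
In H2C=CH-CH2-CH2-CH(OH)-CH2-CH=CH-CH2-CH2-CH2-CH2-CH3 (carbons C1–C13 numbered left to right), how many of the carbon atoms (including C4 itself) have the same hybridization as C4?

9

C4 is sp3 (only σ bonds).
C1: sp2
C2: sp2
C3: sp3 ✓
C4: sp3 ✓
C5: sp3 ✓
C6: sp3 ✓
C7: sp2
C8: sp2
C9: sp3 ✓
C10: sp3 ✓
C11: sp3 ✓
C12: sp3 ✓
C13: sp3 ✓
9 carbons are sp3.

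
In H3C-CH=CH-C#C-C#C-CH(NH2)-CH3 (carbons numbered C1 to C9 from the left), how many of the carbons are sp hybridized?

C1: sp3
C2: sp2
C3: sp2
C4: sp ✓
C5: sp ✓
C6: sp ✓
C7: sp ✓
C8: sp3
C9: sp3
C4, C5, C6, C7 → 4 sp carbons.

4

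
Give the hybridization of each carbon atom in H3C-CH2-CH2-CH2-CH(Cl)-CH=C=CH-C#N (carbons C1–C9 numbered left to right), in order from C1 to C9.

C1 sp3, C2 sp3, C3 sp3, C4 sp3, C5 sp3, C6 sp2, C7 sp, C8 sp2, C9 sp

C1 has 4 σ bonds: steric number 4 → sp3.
C2: 4 σ bonds — 4 electron domains, sp3.
C3 has 4 σ bonds: steric number 4 → sp3.
C4 carries 4 σ bonds, giving a steric number of 4, so it is sp3.
C5: 4 σ bonds; 4 regions of electron density → sp3.
C6: 3 σ bonds, plus one π bond — 3 electron domains, sp2.
C7 — 2 σ bonds, plus two π bonds. Steric number 2, so sp.
C8: 3 σ bonds, plus one π bond — 3 electron domains, sp2.
C9 (2 σ bonds, plus two π bonds) has steric number 2: sp.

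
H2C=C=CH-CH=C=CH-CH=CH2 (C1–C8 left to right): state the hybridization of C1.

C1 — 3 σ bonds, plus one π bond. Steric number 3, so sp2.

sp2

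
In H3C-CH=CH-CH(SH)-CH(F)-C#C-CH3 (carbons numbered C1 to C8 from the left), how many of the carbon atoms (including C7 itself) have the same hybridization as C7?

2

C7 is sp (two π bonds).
C1: sp3
C2: sp2
C3: sp2
C4: sp3
C5: sp3
C6: sp ✓
C7: sp ✓
C8: sp3
2 carbons are sp.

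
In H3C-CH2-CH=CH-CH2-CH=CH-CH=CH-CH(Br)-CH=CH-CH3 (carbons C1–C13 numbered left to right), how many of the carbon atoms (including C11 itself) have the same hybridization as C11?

C11 is sp2 (one π bond).
C1: sp3
C2: sp3
C3: sp2 ✓
C4: sp2 ✓
C5: sp3
C6: sp2 ✓
C7: sp2 ✓
C8: sp2 ✓
C9: sp2 ✓
C10: sp3
C11: sp2 ✓
C12: sp2 ✓
C13: sp3
8 carbons are sp2.

8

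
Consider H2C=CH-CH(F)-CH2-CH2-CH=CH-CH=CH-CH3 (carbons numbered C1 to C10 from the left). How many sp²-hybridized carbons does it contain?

C1: sp2 ✓
C2: sp2 ✓
C3: sp3
C4: sp3
C5: sp3
C6: sp2 ✓
C7: sp2 ✓
C8: sp2 ✓
C9: sp2 ✓
C10: sp3
C1, C2, C6, C7, C8, C9 → 6 sp2 carbons.

6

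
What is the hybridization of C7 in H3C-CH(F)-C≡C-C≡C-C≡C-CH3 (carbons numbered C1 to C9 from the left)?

sp

C7 is sp: 2 σ bonds, plus two π bonds, 2 electron-density regions.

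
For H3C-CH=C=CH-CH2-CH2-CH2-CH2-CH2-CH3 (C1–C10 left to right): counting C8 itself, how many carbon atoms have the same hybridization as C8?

7

C8 is sp3 (only σ bonds).
C1: sp3 ✓
C2: sp2
C3: sp
C4: sp2
C5: sp3 ✓
C6: sp3 ✓
C7: sp3 ✓
C8: sp3 ✓
C9: sp3 ✓
C10: sp3 ✓
7 carbons are sp3.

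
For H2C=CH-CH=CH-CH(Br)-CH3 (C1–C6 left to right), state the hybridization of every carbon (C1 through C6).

C1 (3 σ bonds, plus one π bond) has steric number 3: sp2.
C2: 3 σ bonds, plus one π bond; 3 regions of electron density → sp2.
C3: 3 σ bonds, plus one π bond; 3 regions of electron density → sp2.
C4 is sp2: 3 σ bonds, plus one π bond, 3 electron-density regions.
C5 (4 σ bonds) has steric number 4: sp3.
C6 has 4 σ bonds: steric number 4 → sp3.

C1 sp2, C2 sp2, C3 sp2, C4 sp2, C5 sp3, C6 sp3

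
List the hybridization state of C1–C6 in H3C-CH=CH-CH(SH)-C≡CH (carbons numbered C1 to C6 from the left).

C1 (4 σ bonds) has steric number 4: sp3.
C2 — 3 σ bonds, plus one π bond. Steric number 3, so sp2.
C3 is sp2: 3 σ bonds, plus one π bond, 3 electron-density regions.
C4 is sp3: 4 σ bonds, 4 electron-density regions.
C5 has 2 σ bonds, plus two π bonds: steric number 2 → sp.
C6: 2 σ bonds, plus two π bonds — 2 electron domains, sp.

C1 sp3, C2 sp2, C3 sp2, C4 sp3, C5 sp, C6 sp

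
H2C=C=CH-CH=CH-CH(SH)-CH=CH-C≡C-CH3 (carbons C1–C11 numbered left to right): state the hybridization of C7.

sp^2

C7 has 3 σ bonds, plus one π bond: steric number 3 → sp2.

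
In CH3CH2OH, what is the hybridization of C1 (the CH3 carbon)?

sp³

C1 (the CH3 carbon) (4 σ bonds) has steric number 4: sp3.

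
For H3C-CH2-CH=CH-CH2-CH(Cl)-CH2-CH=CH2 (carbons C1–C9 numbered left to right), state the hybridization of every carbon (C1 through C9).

C1 carries 4 σ bonds, giving a steric number of 4, so it is sp3.
C2 is sp3: 4 σ bonds, 4 electron-density regions.
C3 carries 3 σ bonds, plus one π bond, giving a steric number of 3, so it is sp2.
C4 — 3 σ bonds, plus one π bond. Steric number 3, so sp2.
C5 carries 4 σ bonds, giving a steric number of 4, so it is sp3.
C6 — 4 σ bonds. Steric number 4, so sp3.
C7 is sp3: 4 σ bonds, 4 electron-density regions.
C8: 3 σ bonds, plus one π bond — 3 electron domains, sp2.
C9: 3 σ bonds, plus one π bond — 3 electron domains, sp2.

C1 sp3, C2 sp3, C3 sp2, C4 sp2, C5 sp3, C6 sp3, C7 sp3, C8 sp2, C9 sp2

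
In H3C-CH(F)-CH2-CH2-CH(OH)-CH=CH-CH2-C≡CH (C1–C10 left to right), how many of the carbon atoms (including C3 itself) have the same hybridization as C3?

6

C3 is sp3 (only σ bonds).
C1: sp3 ✓
C2: sp3 ✓
C3: sp3 ✓
C4: sp3 ✓
C5: sp3 ✓
C6: sp2
C7: sp2
C8: sp3 ✓
C9: sp
C10: sp
6 carbons are sp3.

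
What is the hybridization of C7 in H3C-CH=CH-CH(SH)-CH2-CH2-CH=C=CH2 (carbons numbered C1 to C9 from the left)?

C7: 3 σ bonds, plus one π bond — 3 electron domains, sp2.

sp2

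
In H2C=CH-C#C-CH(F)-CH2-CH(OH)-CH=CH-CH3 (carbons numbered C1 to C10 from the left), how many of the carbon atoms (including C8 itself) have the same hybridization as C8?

4

C8 is sp2 (one π bond).
C1: sp2 ✓
C2: sp2 ✓
C3: sp
C4: sp
C5: sp3
C6: sp3
C7: sp3
C8: sp2 ✓
C9: sp2 ✓
C10: sp3
4 carbons are sp2.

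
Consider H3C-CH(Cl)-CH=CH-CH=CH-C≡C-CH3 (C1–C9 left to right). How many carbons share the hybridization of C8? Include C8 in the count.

C8 is sp (two π bonds).
C1: sp3
C2: sp3
C3: sp2
C4: sp2
C5: sp2
C6: sp2
C7: sp ✓
C8: sp ✓
C9: sp3
2 carbons are sp.

2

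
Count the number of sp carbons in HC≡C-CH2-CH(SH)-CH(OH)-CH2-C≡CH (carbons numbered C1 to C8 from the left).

C1: sp ✓
C2: sp ✓
C3: sp3
C4: sp3
C5: sp3
C6: sp3
C7: sp ✓
C8: sp ✓
C1, C2, C7, C8 → 4 sp carbons.

4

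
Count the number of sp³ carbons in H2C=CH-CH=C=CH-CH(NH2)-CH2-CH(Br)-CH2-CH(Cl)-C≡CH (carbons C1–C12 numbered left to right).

5

C1: sp2
C2: sp2
C3: sp2
C4: sp
C5: sp2
C6: sp3 ✓
C7: sp3 ✓
C8: sp3 ✓
C9: sp3 ✓
C10: sp3 ✓
C11: sp
C12: sp
C6, C7, C8, C9, C10 → 5 sp3 carbons.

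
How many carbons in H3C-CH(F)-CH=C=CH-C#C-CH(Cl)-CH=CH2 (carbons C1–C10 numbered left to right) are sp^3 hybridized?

C1: sp3 ✓
C2: sp3 ✓
C3: sp2
C4: sp
C5: sp2
C6: sp
C7: sp
C8: sp3 ✓
C9: sp2
C10: sp2
C1, C2, C8 → 3 sp3 carbons.

3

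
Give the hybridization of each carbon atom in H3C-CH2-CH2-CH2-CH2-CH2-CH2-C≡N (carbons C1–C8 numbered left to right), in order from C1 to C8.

C1 carries 4 σ bonds, giving a steric number of 4, so it is sp3.
C2 carries 4 σ bonds, giving a steric number of 4, so it is sp3.
C3 carries 4 σ bonds, giving a steric number of 4, so it is sp3.
C4: 4 σ bonds; 4 regions of electron density → sp3.
C5 has 4 σ bonds: steric number 4 → sp3.
C6 carries 4 σ bonds, giving a steric number of 4, so it is sp3.
C7 — 4 σ bonds. Steric number 4, so sp3.
C8 carries 2 σ bonds, plus two π bonds, giving a steric number of 2, so it is sp.

C1 sp3, C2 sp3, C3 sp3, C4 sp3, C5 sp3, C6 sp3, C7 sp3, C8 sp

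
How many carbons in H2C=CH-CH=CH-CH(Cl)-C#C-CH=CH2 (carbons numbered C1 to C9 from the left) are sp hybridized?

C1: sp2
C2: sp2
C3: sp2
C4: sp2
C5: sp3
C6: sp ✓
C7: sp ✓
C8: sp2
C9: sp2
C6, C7 → 2 sp carbons.

2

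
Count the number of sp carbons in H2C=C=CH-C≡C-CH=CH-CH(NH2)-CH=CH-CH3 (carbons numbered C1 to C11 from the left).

3

C1: sp2
C2: sp ✓
C3: sp2
C4: sp ✓
C5: sp ✓
C6: sp2
C7: sp2
C8: sp3
C9: sp2
C10: sp2
C11: sp3
C2, C4, C5 → 3 sp carbons.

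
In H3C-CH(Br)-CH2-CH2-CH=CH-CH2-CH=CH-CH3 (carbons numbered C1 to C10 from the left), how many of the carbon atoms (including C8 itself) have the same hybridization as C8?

4

C8 is sp2 (one π bond).
C1: sp3
C2: sp3
C3: sp3
C4: sp3
C5: sp2 ✓
C6: sp2 ✓
C7: sp3
C8: sp2 ✓
C9: sp2 ✓
C10: sp3
4 carbons are sp2.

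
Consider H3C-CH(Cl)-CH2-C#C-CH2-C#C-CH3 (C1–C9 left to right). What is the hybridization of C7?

C7 — 2 σ bonds, plus two π bonds. Steric number 2, so sp.

sp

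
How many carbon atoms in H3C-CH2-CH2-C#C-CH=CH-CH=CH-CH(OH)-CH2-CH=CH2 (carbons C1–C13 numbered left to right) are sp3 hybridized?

C1: sp3 ✓
C2: sp3 ✓
C3: sp3 ✓
C4: sp
C5: sp
C6: sp2
C7: sp2
C8: sp2
C9: sp2
C10: sp3 ✓
C11: sp3 ✓
C12: sp2
C13: sp2
C1, C2, C3, C10, C11 → 5 sp3 carbons.

5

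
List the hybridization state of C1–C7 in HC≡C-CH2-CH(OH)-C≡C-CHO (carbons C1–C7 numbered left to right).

C1 sp, C2 sp, C3 sp3, C4 sp3, C5 sp, C6 sp, C7 sp2

C1 has 2 σ bonds, plus two π bonds: steric number 2 → sp.
C2: 2 σ bonds, plus two π bonds — 2 electron domains, sp.
C3 has 4 σ bonds: steric number 4 → sp3.
C4 has 4 σ bonds: steric number 4 → sp3.
C5: 2 σ bonds, plus two π bonds — 2 electron domains, sp.
C6 is sp: 2 σ bonds, plus two π bonds, 2 electron-density regions.
C7 (3 σ bonds, plus one π bond) has steric number 3: sp2.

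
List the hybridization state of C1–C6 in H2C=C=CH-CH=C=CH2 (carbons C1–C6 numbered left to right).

C1 sp2, C2 sp, C3 sp2, C4 sp2, C5 sp, C6 sp2

C1 carries 3 σ bonds, plus one π bond, giving a steric number of 3, so it is sp2.
C2 carries 2 σ bonds, plus two π bonds, giving a steric number of 2, so it is sp.
C3 has 3 σ bonds, plus one π bond: steric number 3 → sp2.
C4: 3 σ bonds, plus one π bond — 3 electron domains, sp2.
C5 carries 2 σ bonds, plus two π bonds, giving a steric number of 2, so it is sp.
C6: 3 σ bonds, plus one π bond — 3 electron domains, sp2.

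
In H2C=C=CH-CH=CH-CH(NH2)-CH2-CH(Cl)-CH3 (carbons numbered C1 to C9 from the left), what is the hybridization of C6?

C6 — 4 σ bonds. Steric number 4, so sp3.

sp3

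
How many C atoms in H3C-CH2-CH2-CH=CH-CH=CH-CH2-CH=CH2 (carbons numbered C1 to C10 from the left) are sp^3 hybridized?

4

C1: sp3 ✓
C2: sp3 ✓
C3: sp3 ✓
C4: sp2
C5: sp2
C6: sp2
C7: sp2
C8: sp3 ✓
C9: sp2
C10: sp2
C1, C2, C3, C8 → 4 sp3 carbons.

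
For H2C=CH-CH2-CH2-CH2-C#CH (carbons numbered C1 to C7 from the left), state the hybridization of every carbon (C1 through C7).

C1 sp2, C2 sp2, C3 sp3, C4 sp3, C5 sp3, C6 sp, C7 sp

C1: 3 σ bonds, plus one π bond; 3 regions of electron density → sp2.
C2 carries 3 σ bonds, plus one π bond, giving a steric number of 3, so it is sp2.
C3: 4 σ bonds — 4 electron domains, sp3.
C4 — 4 σ bonds. Steric number 4, so sp3.
C5 is sp3: 4 σ bonds, 4 electron-density regions.
C6 (2 σ bonds, plus two π bonds) has steric number 2: sp.
C7 — 2 σ bonds, plus two π bonds. Steric number 2, so sp.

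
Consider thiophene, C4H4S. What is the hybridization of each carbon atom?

sp²

Each carbon atom has 3 σ bonds, plus one π bond: steric number 3 → sp2.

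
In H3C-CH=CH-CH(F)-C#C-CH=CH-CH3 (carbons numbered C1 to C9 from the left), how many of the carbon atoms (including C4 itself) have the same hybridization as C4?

3

C4 is sp3 (only σ bonds).
C1: sp3 ✓
C2: sp2
C3: sp2
C4: sp3 ✓
C5: sp
C6: sp
C7: sp2
C8: sp2
C9: sp3 ✓
3 carbons are sp3.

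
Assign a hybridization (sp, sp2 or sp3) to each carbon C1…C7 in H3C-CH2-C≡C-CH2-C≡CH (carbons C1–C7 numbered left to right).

C1 sp3, C2 sp3, C3 sp, C4 sp, C5 sp3, C6 sp, C7 sp

C1 has 4 σ bonds: steric number 4 → sp3.
C2 (4 σ bonds) has steric number 4: sp3.
C3 carries 2 σ bonds, plus two π bonds, giving a steric number of 2, so it is sp.
C4 — 2 σ bonds, plus two π bonds. Steric number 2, so sp.
C5 is sp3: 4 σ bonds, 4 electron-density regions.
C6 — 2 σ bonds, plus two π bonds. Steric number 2, so sp.
C7 is sp: 2 σ bonds, plus two π bonds, 2 electron-density regions.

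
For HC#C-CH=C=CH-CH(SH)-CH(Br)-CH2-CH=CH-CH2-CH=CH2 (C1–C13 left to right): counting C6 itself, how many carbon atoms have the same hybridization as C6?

C6 is sp3 (only σ bonds).
C1: sp
C2: sp
C3: sp2
C4: sp
C5: sp2
C6: sp3 ✓
C7: sp3 ✓
C8: sp3 ✓
C9: sp2
C10: sp2
C11: sp3 ✓
C12: sp2
C13: sp2
4 carbons are sp3.

4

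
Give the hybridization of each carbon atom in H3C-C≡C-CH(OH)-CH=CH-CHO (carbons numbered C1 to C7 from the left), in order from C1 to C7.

C1 is sp3: 4 σ bonds, 4 electron-density regions.
C2 has 2 σ bonds, plus two π bonds: steric number 2 → sp.
C3 has 2 σ bonds, plus two π bonds: steric number 2 → sp.
C4: 4 σ bonds; 4 regions of electron density → sp3.
C5 (3 σ bonds, plus one π bond) has steric number 3: sp2.
C6 is sp2: 3 σ bonds, plus one π bond, 3 electron-density regions.
C7 has 3 σ bonds, plus one π bond: steric number 3 → sp2.

C1 sp3, C2 sp, C3 sp, C4 sp3, C5 sp2, C6 sp2, C7 sp2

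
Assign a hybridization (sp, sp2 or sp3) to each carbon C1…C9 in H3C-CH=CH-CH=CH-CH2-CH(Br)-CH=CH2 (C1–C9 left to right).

C1 sp3, C2 sp2, C3 sp2, C4 sp2, C5 sp2, C6 sp3, C7 sp3, C8 sp2, C9 sp2

C1: 4 σ bonds — 4 electron domains, sp3.
C2: 3 σ bonds, plus one π bond — 3 electron domains, sp2.
C3: 3 σ bonds, plus one π bond — 3 electron domains, sp2.
C4 — 3 σ bonds, plus one π bond. Steric number 3, so sp2.
C5 (3 σ bonds, plus one π bond) has steric number 3: sp2.
C6 — 4 σ bonds. Steric number 4, so sp3.
C7 carries 4 σ bonds, giving a steric number of 4, so it is sp3.
C8: 3 σ bonds, plus one π bond — 3 electron domains, sp2.
C9: 3 σ bonds, plus one π bond; 3 regions of electron density → sp2.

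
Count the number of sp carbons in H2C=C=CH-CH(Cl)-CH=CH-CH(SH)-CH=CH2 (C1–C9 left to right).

C1: sp2
C2: sp ✓
C3: sp2
C4: sp3
C5: sp2
C6: sp2
C7: sp3
C8: sp2
C9: sp2
C2 → 1 sp carbon.

1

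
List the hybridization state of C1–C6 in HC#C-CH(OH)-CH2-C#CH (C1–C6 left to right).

C1 carries 2 σ bonds, plus two π bonds, giving a steric number of 2, so it is sp.
C2: 2 σ bonds, plus two π bonds — 2 electron domains, sp.
C3 is sp3: 4 σ bonds, 4 electron-density regions.
C4 has 4 σ bonds: steric number 4 → sp3.
C5 is sp: 2 σ bonds, plus two π bonds, 2 electron-density regions.
C6 is sp: 2 σ bonds, plus two π bonds, 2 electron-density regions.

C1 sp, C2 sp, C3 sp3, C4 sp3, C5 sp, C6 sp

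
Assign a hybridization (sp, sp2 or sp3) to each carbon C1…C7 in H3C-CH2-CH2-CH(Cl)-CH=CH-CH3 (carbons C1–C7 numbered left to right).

C1 sp3, C2 sp3, C3 sp3, C4 sp3, C5 sp2, C6 sp2, C7 sp3

C1: 4 σ bonds — 4 electron domains, sp3.
C2 is sp3: 4 σ bonds, 4 electron-density regions.
C3: 4 σ bonds — 4 electron domains, sp3.
C4 (4 σ bonds) has steric number 4: sp3.
C5 has 3 σ bonds, plus one π bond: steric number 3 → sp2.
C6: 3 σ bonds, plus one π bond; 3 regions of electron density → sp2.
C7 is sp3: 4 σ bonds, 4 electron-density regions.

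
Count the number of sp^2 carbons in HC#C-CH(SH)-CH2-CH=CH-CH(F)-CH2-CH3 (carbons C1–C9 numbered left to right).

2

C1: sp
C2: sp
C3: sp3
C4: sp3
C5: sp2 ✓
C6: sp2 ✓
C7: sp3
C8: sp3
C9: sp3
C5, C6 → 2 sp2 carbons.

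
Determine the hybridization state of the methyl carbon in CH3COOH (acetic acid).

The methyl carbon — 4 σ bonds. Steric number 4, so sp3.

sp3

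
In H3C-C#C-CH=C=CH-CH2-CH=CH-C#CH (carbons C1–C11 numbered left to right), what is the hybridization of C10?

sp

C10 — 2 σ bonds, plus two π bonds. Steric number 2, so sp.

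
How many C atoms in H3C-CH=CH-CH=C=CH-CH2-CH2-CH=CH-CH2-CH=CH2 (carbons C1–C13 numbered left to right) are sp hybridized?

C1: sp3
C2: sp2
C3: sp2
C4: sp2
C5: sp ✓
C6: sp2
C7: sp3
C8: sp3
C9: sp2
C10: sp2
C11: sp3
C12: sp2
C13: sp2
C5 → 1 sp carbon.

1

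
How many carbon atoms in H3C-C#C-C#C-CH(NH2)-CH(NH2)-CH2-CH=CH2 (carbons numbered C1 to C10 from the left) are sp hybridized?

C1: sp3
C2: sp ✓
C3: sp ✓
C4: sp ✓
C5: sp ✓
C6: sp3
C7: sp3
C8: sp3
C9: sp2
C10: sp2
C2, C3, C4, C5 → 4 sp carbons.

4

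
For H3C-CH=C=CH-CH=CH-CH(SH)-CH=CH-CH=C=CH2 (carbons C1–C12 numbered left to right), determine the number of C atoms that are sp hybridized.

C1: sp3
C2: sp2
C3: sp ✓
C4: sp2
C5: sp2
C6: sp2
C7: sp3
C8: sp2
C9: sp2
C10: sp2
C11: sp ✓
C12: sp2
C3, C11 → 2 sp carbons.

2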